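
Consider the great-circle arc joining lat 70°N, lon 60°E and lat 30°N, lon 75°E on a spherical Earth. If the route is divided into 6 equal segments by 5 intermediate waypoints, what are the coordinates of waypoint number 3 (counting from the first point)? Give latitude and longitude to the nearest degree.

Convert each endpoint to a unit vector on the sphere (x = cos φ cos λ, y = cos φ sin λ, z = sin φ).
The central angle between the endpoints is δ = arccos(p₁·p₂) ≈ 0.714 rad (40.9°).
Interpolate at f = 3/6 with slerp weights a = sin((1−f)δ)/sin δ ≈ 0.534, b = sin(fδ)/sin δ ≈ 0.534.
p = a·p₁ + b·p₂ ≈ (0.211, 0.604, 0.768); φ = arcsin(p_z) ≈ 50.20°, λ = atan2(p_y, p_x) ≈ 70.77°.

≈ lat 50°N, lon 71°E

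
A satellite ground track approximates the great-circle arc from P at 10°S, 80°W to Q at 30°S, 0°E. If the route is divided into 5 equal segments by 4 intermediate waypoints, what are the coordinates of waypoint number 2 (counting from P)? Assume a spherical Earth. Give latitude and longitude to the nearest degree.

From cos δ = sin φ₁ sin φ₂ + cos φ₁ cos φ₂ cos Δλ, the central angle is δ ≈ 1.334 rad (76.4°).
Interpolate at f = 2/5 with slerp weights a = sin((1−f)δ)/sin δ ≈ 0.738, b = sin(fδ)/sin δ ≈ 0.523.
p = a·p₁ + b·p₂ ≈ (0.579, -0.716, -0.390); φ = arcsin(p_z) ≈ -22.94°, λ = atan2(p_y, p_x) ≈ -51.02°.

≈ 23°S, 51°W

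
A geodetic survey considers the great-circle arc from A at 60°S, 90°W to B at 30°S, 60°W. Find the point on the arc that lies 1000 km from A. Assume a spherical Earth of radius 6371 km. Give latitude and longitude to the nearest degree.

Convert each endpoint to a unit vector on the sphere (x = cos φ cos λ, y = cos φ sin λ, z = sin φ).
The central angle between the endpoints is δ = arccos(p₁·p₂) ≈ 0.630 rad (36.1°). The total great-circle distance is δ·R ≈ 0.630 × 6371 ≈ 4014 km, so the target fraction is f = 1000/4014 ≈ 0.249.
Interpolate at f ≈ 0.249 with slerp weights a = sin((1−f)δ)/sin δ ≈ 0.773, b = sin(fδ)/sin δ ≈ 0.265.
p = a·p₁ + b·p₂ ≈ (0.115, -0.586, -0.802); φ = arcsin(p_z) ≈ -53.36°, λ = atan2(p_y, p_x) ≈ -78.90°.

≈ 53°S, 79°W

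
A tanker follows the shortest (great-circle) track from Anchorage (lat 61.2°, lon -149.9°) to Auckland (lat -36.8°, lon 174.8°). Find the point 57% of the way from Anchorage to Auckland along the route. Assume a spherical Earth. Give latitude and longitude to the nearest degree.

Convert each endpoint to a unit vector on the sphere (x = cos φ cos λ, y = cos φ sin λ, z = sin φ).
The central angle between the endpoints is δ = arccos(p₁·p₂) ≈ 1.782 rad (102.1°).
Interpolate at f = 0.57 with slerp weights a = sin((1−f)δ)/sin δ ≈ 0.709, b = sin(fδ)/sin δ ≈ 0.869.
p = a·p₁ + b·p₂ ≈ (-0.989, -0.108, 0.101); φ = arcsin(p_z) ≈ 5.79°, λ = atan2(p_y, p_x) ≈ -173.75°.

≈ lat 6°, lon -174°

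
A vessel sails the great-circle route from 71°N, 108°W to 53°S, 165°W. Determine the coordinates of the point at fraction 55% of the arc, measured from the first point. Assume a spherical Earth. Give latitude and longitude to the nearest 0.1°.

≈ 3.7°N, 147.1°W

From cos δ = sin φ₁ sin φ₂ + cos φ₁ cos φ₂ cos Δλ, the central angle is δ ≈ 2.276 rad (130.4°).
Interpolate at f = 0.55 with slerp weights a = sin((1−f)δ)/sin δ ≈ 1.122, b = sin(fδ)/sin δ ≈ 1.247.
p = a·p₁ + b·p₂ ≈ (-0.838, -0.542, 0.065); φ = arcsin(p_z) ≈ 3.72°, λ = atan2(p_y, p_x) ≈ -147.12°.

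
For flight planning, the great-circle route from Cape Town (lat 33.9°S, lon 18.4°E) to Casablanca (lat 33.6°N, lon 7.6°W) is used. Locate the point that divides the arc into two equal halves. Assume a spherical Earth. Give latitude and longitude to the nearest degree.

The haversine formula gives a central angle δ ≈ 1.253 rad (71.8°) between the endpoints.
Interpolate at f = 1/2 with slerp weights a = sin((1−f)δ)/sin δ ≈ 0.617, b = sin(fδ)/sin δ ≈ 0.617.
p = a·p₁ + b·p₂ ≈ (0.996, 0.094, -0.003); φ = arcsin(p_z) ≈ -0.15°, λ = atan2(p_y, p_x) ≈ 5.38°.

≈ lat 0°N, lon 5°E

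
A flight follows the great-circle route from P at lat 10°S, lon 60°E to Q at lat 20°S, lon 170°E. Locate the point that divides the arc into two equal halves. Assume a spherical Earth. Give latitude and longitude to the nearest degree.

From cos δ = sin φ₁ sin φ₂ + cos φ₁ cos φ₂ cos Δλ, the central angle is δ ≈ 1.831 rad (104.9°).
Interpolate at f = 1/2 with slerp weights a = sin((1−f)δ)/sin δ ≈ 0.820, b = sin(fδ)/sin δ ≈ 0.820.
p = a·p₁ + b·p₂ ≈ (-0.355, 0.834, -0.423); φ = arcsin(p_z) ≈ -25.03°, λ = atan2(p_y, p_x) ≈ 113.08°.

≈ lat 25°S, lon 113°E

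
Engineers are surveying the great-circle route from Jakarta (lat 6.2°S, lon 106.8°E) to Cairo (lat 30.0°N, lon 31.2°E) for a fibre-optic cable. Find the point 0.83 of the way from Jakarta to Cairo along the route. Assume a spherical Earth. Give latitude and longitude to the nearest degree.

≈ lat 26°N, lon 46°E

Convert each endpoint to a unit vector on the sphere (x = cos φ cos λ, y = cos φ sin λ, z = sin φ).
The central angle between the endpoints is δ = arccos(p₁·p₂) ≈ 1.410 rad (80.8°).
Interpolate at f = 0.83 with slerp weights a = sin((1−f)δ)/sin δ ≈ 0.241, b = sin(fδ)/sin δ ≈ 0.933.
p = a·p₁ + b·p₂ ≈ (0.622, 0.647, 0.440); φ = arcsin(p_z) ≈ 26.13°, λ = atan2(p_y, p_x) ≈ 46.15°.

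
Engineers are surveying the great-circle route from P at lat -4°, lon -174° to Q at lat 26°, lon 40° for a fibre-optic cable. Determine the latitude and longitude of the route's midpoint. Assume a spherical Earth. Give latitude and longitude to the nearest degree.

Convert each endpoint to a unit vector on the sphere (x = cos φ cos λ, y = cos φ sin λ, z = sin φ).
The central angle between the endpoints is δ = arccos(p₁·p₂) ≈ 2.456 rad (140.7°).
Interpolate at f = 1/2 with slerp weights a = sin((1−f)δ)/sin δ ≈ 1.487, b = sin(fδ)/sin δ ≈ 1.487.
p = a·p₁ + b·p₂ ≈ (-0.451, 0.704, 0.548); φ = arcsin(p_z) ≈ 33.24°, λ = atan2(p_y, p_x) ≈ 122.67°.

≈ lat 33°, lon 123°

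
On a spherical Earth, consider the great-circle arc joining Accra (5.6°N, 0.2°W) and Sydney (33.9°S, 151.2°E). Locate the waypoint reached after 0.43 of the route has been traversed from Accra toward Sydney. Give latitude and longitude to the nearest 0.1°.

Write both endpoints as unit vectors p₁, p₂ with components (cos φ cos λ, cos φ sin λ, sin φ).
The central angle between the endpoints is δ = arccos(p₁·p₂) ≈ 2.465 rad (141.2°).
Interpolate at f = 0.43 with slerp weights a = sin((1−f)δ)/sin δ ≈ 1.575, b = sin(fδ)/sin δ ≈ 1.393.
p = a·p₁ + b·p₂ ≈ (0.554, 0.552, -0.623); φ = arcsin(p_z) ≈ -38.56°, λ = atan2(p_y, p_x) ≈ 44.86°.

≈ 38.6°S, 44.9°E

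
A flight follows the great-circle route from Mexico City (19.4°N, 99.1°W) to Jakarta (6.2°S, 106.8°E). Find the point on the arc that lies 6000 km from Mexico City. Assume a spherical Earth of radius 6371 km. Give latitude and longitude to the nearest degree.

≈ 31°N, 158°W

Convert each endpoint to a unit vector on the sphere (x = cos φ cos λ, y = cos φ sin λ, z = sin φ).
The central angle between the endpoints is δ = arccos(p₁·p₂) ≈ 2.645 rad (151.6°). The total great-circle distance is δ·R ≈ 2.645 × 6371 ≈ 16854 km, so the target fraction is f = 6000/16854 ≈ 0.356.
Interpolate at f ≈ 0.356 with slerp weights a = sin((1−f)δ)/sin δ ≈ 2.082, b = sin(fδ)/sin δ ≈ 1.698.
p = a·p₁ + b·p₂ ≈ (-0.799, -0.323, 0.508); φ = arcsin(p_z) ≈ 30.54°, λ = atan2(p_y, p_x) ≈ -158.00°.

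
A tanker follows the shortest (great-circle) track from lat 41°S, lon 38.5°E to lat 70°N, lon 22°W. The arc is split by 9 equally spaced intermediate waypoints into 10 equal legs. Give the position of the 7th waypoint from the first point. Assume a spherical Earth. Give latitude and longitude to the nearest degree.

Convert each endpoint to a unit vector on the sphere (x = cos φ cos λ, y = cos φ sin λ, z = sin φ).
The central angle between the endpoints is δ = arccos(p₁·p₂) ≈ 2.082 rad (119.3°).
Interpolate at f = 7/10 with slerp weights a = sin((1−f)δ)/sin δ ≈ 0.671, b = sin(fδ)/sin δ ≈ 1.139.
p = a·p₁ + b·p₂ ≈ (0.757, 0.169, 0.631); φ = arcsin(p_z) ≈ 39.10°, λ = atan2(p_y, p_x) ≈ 12.58°.

≈ lat 39°N, lon 13°E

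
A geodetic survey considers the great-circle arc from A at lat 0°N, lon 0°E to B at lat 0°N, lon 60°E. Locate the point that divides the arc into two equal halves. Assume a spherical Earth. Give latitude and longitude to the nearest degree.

≈ lat 0°N, lon 30°E

The haversine formula gives a central angle δ ≈ 1.047 rad (60.0°) between the endpoints.
Interpolate at f = 1/2 with slerp weights a = sin((1−f)δ)/sin δ ≈ 0.577, b = sin(fδ)/sin δ ≈ 0.577.
p = a·p₁ + b·p₂ ≈ (0.866, 0.500, 0.000); φ = arcsin(p_z) ≈ 0.00°, λ = atan2(p_y, p_x) ≈ 30.00°.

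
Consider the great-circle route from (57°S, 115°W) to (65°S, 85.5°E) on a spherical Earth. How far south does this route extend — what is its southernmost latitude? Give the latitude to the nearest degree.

≈ 84°S

The great circle lies in the plane with unit normal n̂ = (p₁ × p₂)/|p₁ × p₂|.
Here n̂_z ≈ -0.096; the vertex latitude is φ_max = arccos|n̂_z| ≈ 84.5°.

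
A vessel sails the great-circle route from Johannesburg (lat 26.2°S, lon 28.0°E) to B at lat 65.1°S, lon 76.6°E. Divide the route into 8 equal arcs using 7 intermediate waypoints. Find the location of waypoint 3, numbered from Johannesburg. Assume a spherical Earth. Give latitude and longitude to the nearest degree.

≈ lat 43°S, lon 38°E

Write both endpoints as unit vectors p₁, p₂ with components (cos φ cos λ, cos φ sin λ, sin φ).
The central angle between the endpoints is δ = arccos(p₁·p₂) ≈ 0.863 rad (49.4°).
Interpolate at f = 3/8 with slerp weights a = sin((1−f)δ)/sin δ ≈ 0.676, b = sin(fδ)/sin δ ≈ 0.419.
p = a·p₁ + b·p₂ ≈ (0.576, 0.456, -0.678); φ = arcsin(p_z) ≈ -42.69°, λ = atan2(p_y, p_x) ≈ 38.36°.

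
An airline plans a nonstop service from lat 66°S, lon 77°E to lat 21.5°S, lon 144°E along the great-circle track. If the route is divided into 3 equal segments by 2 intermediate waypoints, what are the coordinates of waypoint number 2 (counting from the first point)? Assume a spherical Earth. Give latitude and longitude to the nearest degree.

≈ lat 40°S, lon 133°E

The haversine formula gives a central angle δ ≈ 1.067 rad (61.1°) between the endpoints.
Interpolate at f = 2/3 with slerp weights a = sin((1−f)δ)/sin δ ≈ 0.398, b = sin(fδ)/sin δ ≈ 0.745.
p = a·p₁ + b·p₂ ≈ (-0.525, 0.565, -0.636); φ = arcsin(p_z) ≈ -39.53°, λ = atan2(p_y, p_x) ≈ 132.87°.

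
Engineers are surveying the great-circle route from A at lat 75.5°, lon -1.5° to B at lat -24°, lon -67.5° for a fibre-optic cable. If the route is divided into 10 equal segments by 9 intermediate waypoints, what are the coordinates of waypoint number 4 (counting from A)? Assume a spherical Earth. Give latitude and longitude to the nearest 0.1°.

≈ lat 38.7°, lon -51.4°

Convert each endpoint to a unit vector on the sphere (x = cos φ cos λ, y = cos φ sin λ, z = sin φ).
The central angle between the endpoints is δ = arccos(p₁·p₂) ≈ 1.876 rad (107.5°).
Interpolate at f = 4/10 with slerp weights a = sin((1−f)δ)/sin δ ≈ 0.946, b = sin(fδ)/sin δ ≈ 0.715.
p = a·p₁ + b·p₂ ≈ (0.487, -0.610, 0.625); φ = arcsin(p_z) ≈ 38.71°, λ = atan2(p_y, p_x) ≈ -51.39°.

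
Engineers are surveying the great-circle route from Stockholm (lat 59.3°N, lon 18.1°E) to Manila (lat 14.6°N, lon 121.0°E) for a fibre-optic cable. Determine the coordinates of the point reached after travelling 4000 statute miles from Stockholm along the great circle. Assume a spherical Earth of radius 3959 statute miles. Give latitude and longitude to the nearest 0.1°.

Write both endpoints as unit vectors p₁, p₂ with components (cos φ cos λ, cos φ sin λ, sin φ).
The central angle between the endpoints is δ = arccos(p₁·p₂) ≈ 1.464 rad (83.9°). The total great-circle distance is δ·R ≈ 1.464 × 3959 ≈ 5797 mi, so the target fraction is f = 4000/5797 ≈ 0.690.
Interpolate at f ≈ 0.690 with slerp weights a = sin((1−f)δ)/sin δ ≈ 0.441, b = sin(fδ)/sin δ ≈ 0.852.
p = a·p₁ + b·p₂ ≈ (-0.211, 0.777, 0.594); φ = arcsin(p_z) ≈ 36.43°, λ = atan2(p_y, p_x) ≈ 105.18°.

≈ lat 36.4°N, lon 105.2°E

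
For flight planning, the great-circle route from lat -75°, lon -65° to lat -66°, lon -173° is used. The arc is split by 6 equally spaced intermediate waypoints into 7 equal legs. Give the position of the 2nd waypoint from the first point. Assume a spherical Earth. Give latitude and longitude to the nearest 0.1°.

The haversine formula gives a central angle δ ≈ 0.555 rad (31.8°) between the endpoints.
Interpolate at f = 2/7 with slerp weights a = sin((1−f)δ)/sin δ ≈ 0.733, b = sin(fδ)/sin δ ≈ 0.300.
p = a·p₁ + b·p₂ ≈ (-0.041, -0.187, -0.982); φ = arcsin(p_z) ≈ -78.98°, λ = atan2(p_y, p_x) ≈ -102.33°.

≈ lat -79.0°, lon -102.3°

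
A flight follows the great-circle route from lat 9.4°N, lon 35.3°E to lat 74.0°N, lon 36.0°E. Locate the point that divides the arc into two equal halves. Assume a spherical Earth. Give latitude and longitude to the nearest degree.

Write both endpoints as unit vectors p₁, p₂ with components (cos φ cos λ, cos φ sin λ, sin φ).
The central angle between the endpoints is δ = arccos(p₁·p₂) ≈ 1.128 rad (64.6°).
Interpolate at f = 1/2 with slerp weights a = sin((1−f)δ)/sin δ ≈ 0.592, b = sin(fδ)/sin δ ≈ 0.592.
p = a·p₁ + b·p₂ ≈ (0.608, 0.433, 0.665); φ = arcsin(p_z) ≈ 41.70°, λ = atan2(p_y, p_x) ≈ 35.45°.

≈ lat 42°N, lon 35°E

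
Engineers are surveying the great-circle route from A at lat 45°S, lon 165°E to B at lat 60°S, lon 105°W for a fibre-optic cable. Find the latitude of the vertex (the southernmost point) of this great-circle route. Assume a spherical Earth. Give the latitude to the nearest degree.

≈ 63°S

The great circle lies in the plane with unit normal n̂ = (p₁ × p₂)/|p₁ × p₂|.
Here n̂_z ≈ +0.447; the vertex latitude is φ_max = arccos|n̂_z| ≈ 63.4°.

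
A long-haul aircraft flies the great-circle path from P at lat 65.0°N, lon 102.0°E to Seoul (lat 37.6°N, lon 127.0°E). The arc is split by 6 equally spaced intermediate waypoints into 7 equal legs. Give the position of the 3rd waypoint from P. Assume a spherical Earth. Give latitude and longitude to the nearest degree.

≈ lat 54°N, lon 117°E

The haversine formula gives a central angle δ ≈ 0.542 rad (31.1°) between the endpoints.
Interpolate at f = 3/7 with slerp weights a = sin((1−f)δ)/sin δ ≈ 0.591, b = sin(fδ)/sin δ ≈ 0.446.
p = a·p₁ + b·p₂ ≈ (-0.265, 0.527, 0.808); φ = arcsin(p_z) ≈ 53.88°, λ = atan2(p_y, p_x) ≈ 116.69°.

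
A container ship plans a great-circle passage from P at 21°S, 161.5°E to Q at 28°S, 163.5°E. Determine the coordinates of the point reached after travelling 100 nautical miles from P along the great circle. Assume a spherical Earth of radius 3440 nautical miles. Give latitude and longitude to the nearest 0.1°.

Write both endpoints as unit vectors p₁, p₂ with components (cos φ cos λ, cos φ sin λ, sin φ).
The central angle between the endpoints is δ = arccos(p₁·p₂) ≈ 0.126 rad (7.2°). The total great-circle distance is δ·R ≈ 0.126 × 3440 ≈ 434 nmi, so the target fraction is f = 100/434 ≈ 0.230.
Interpolate at f ≈ 0.230 with slerp weights a = sin((1−f)δ)/sin δ ≈ 0.771, b = sin(fδ)/sin δ ≈ 0.231.
p = a·p₁ + b·p₂ ≈ (-0.878, 0.286, -0.385); φ = arcsin(p_z) ≈ -22.61°, λ = atan2(p_y, p_x) ≈ 161.94°.

≈ 22.6°S, 161.9°E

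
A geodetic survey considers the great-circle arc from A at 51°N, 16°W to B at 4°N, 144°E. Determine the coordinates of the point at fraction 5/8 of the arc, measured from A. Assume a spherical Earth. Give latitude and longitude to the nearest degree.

≈ 48°N, 128°E

Write both endpoints as unit vectors p₁, p₂ with components (cos φ cos λ, cos φ sin λ, sin φ).
The central angle between the endpoints is δ = arccos(p₁·p₂) ≈ 2.136 rad (122.4°).
Interpolate at f = 5/8 with slerp weights a = sin((1−f)δ)/sin δ ≈ 0.850, b = sin(fδ)/sin δ ≈ 1.152.
p = a·p₁ + b·p₂ ≈ (-0.415, 0.528, 0.741); φ = arcsin(p_z) ≈ 47.84°, λ = atan2(p_y, p_x) ≈ 128.18°.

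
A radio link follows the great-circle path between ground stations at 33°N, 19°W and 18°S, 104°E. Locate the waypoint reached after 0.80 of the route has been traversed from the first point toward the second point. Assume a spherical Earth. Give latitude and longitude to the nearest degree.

Convert each endpoint to a unit vector on the sphere (x = cos φ cos λ, y = cos φ sin λ, z = sin φ).
The central angle between the endpoints is δ = arccos(p₁·p₂) ≈ 2.218 rad (127.1°).
Interpolate at f = 0.80 with slerp weights a = sin((1−f)δ)/sin δ ≈ 0.538, b = sin(fδ)/sin δ ≈ 1.227.
p = a·p₁ + b·p₂ ≈ (0.144, 0.986, -0.086); φ = arcsin(p_z) ≈ -4.96°, λ = atan2(p_y, p_x) ≈ 81.69°.

≈ 5°S, 82°E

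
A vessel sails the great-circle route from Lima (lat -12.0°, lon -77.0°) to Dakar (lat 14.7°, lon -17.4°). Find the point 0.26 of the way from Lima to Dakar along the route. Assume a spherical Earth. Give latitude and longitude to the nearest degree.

≈ lat -5°, lon -61°

Write both endpoints as unit vectors p₁, p₂ with components (cos φ cos λ, cos φ sin λ, sin φ).
The central angle between the endpoints is δ = arccos(p₁·p₂) ≈ 1.131 rad (64.8°).
Interpolate at f = 0.26 with slerp weights a = sin((1−f)δ)/sin δ ≈ 0.821, b = sin(fδ)/sin δ ≈ 0.320.
p = a·p₁ + b·p₂ ≈ (0.476, -0.875, -0.089); φ = arcsin(p_z) ≈ -5.13°, λ = atan2(p_y, p_x) ≈ -61.44°.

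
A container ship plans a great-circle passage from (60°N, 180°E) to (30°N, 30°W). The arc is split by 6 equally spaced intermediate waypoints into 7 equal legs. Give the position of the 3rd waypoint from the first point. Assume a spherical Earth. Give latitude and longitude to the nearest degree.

≈ (74°N, 74°W)

Convert each endpoint to a unit vector on the sphere (x = cos φ cos λ, y = cos φ sin λ, z = sin φ).
The central angle between the endpoints is δ = arccos(p₁·p₂) ≈ 1.513 rad (86.7°).
Interpolate at f = 3/7 with slerp weights a = sin((1−f)δ)/sin δ ≈ 0.762, b = sin(fδ)/sin δ ≈ 0.605.
p = a·p₁ + b·p₂ ≈ (0.073, -0.262, 0.962); φ = arcsin(p_z) ≈ 74.23°, λ = atan2(p_y, p_x) ≈ -74.50°.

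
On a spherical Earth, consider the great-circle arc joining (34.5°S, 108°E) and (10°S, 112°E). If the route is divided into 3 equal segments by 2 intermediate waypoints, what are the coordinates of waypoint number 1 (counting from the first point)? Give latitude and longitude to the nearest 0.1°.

Convert each endpoint to a unit vector on the sphere (x = cos φ cos λ, y = cos φ sin λ, z = sin φ).
The central angle between the endpoints is δ = arccos(p₁·p₂) ≈ 0.432 rad (24.8°).
Interpolate at f = 1/3 with slerp weights a = sin((1−f)δ)/sin δ ≈ 0.678, b = sin(fδ)/sin δ ≈ 0.343.
p = a·p₁ + b·p₂ ≈ (-0.299, 0.845, -0.444); φ = arcsin(p_z) ≈ -26.35°, λ = atan2(p_y, p_x) ≈ 109.51°.

≈ (26.3°S, 109.5°E)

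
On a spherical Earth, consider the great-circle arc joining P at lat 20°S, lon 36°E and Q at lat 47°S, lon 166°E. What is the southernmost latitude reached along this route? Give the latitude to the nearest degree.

≈ 60°S

The great circle lies in the plane with unit normal n̂ = (p₁ × p₂)/|p₁ × p₂|.
Here n̂_z ≈ +0.497; the vertex latitude is φ_max = arccos|n̂_z| ≈ 60.2°.
Check via Clairaut: cos φ_max = |cos φ₁| · sin C = cos(20.0°)·sin(148.0°) ≈ 0.497, again giving ≈ 60.2°.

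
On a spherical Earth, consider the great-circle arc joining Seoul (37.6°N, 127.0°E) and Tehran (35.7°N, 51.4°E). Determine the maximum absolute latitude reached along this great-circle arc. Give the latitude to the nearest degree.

The great circle lies in the plane with unit normal n̂ = (p₁ × p₂)/|p₁ × p₂|.
Here n̂_z ≈ -0.728; the vertex latitude is φ_max = arccos|n̂_z| ≈ 43.3°.

≈ 43°N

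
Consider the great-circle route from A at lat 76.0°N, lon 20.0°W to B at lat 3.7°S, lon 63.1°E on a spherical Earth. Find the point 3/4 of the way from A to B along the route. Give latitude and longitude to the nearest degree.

≈ lat 19°N, lon 57°E

The haversine formula gives a central angle δ ≈ 1.604 rad (91.9°) between the endpoints.
Interpolate at f = 3/4 with slerp weights a = sin((1−f)δ)/sin δ ≈ 0.391, b = sin(fδ)/sin δ ≈ 0.934.
p = a·p₁ + b·p₂ ≈ (0.510, 0.799, 0.319); φ = arcsin(p_z) ≈ 18.59°, λ = atan2(p_y, p_x) ≈ 57.42°.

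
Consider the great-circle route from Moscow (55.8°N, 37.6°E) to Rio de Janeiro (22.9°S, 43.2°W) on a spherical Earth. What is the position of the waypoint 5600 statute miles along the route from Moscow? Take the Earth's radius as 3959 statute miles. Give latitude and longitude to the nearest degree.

From cos δ = sin φ₁ sin φ₂ + cos φ₁ cos φ₂ cos Δλ, the central angle is δ ≈ 1.812 rad (103.8°). The total great-circle distance is δ·R ≈ 1.812 × 3959 ≈ 7174 mi, so the target fraction is f = 5600/7174 ≈ 0.781.
Interpolate at f ≈ 0.781 with slerp weights a = sin((1−f)δ)/sin δ ≈ 0.399, b = sin(fδ)/sin δ ≈ 1.017.
p = a·p₁ + b·p₂ ≈ (0.861, -0.505, -0.066); φ = arcsin(p_z) ≈ -3.78°, λ = atan2(p_y, p_x) ≈ -30.39°.

≈ 4°S, 30°W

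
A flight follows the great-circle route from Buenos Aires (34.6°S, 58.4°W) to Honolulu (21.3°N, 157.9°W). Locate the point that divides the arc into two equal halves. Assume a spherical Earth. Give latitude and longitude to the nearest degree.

≈ 10°S, 112°W

From cos δ = sin φ₁ sin φ₂ + cos φ₁ cos φ₂ cos Δλ, the central angle is δ ≈ 1.910 rad (109.4°).
Interpolate at f = 1/2 with slerp weights a = sin((1−f)δ)/sin δ ≈ 0.866, b = sin(fδ)/sin δ ≈ 0.866.
p = a·p₁ + b·p₂ ≈ (-0.374, -0.910, -0.177); φ = arcsin(p_z) ≈ -10.20°, λ = atan2(p_y, p_x) ≈ -112.33°.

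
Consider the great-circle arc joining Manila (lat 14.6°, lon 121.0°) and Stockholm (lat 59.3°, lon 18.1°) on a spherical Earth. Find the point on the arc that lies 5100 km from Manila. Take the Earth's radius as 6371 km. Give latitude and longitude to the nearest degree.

From cos δ = sin φ₁ sin φ₂ + cos φ₁ cos φ₂ cos Δλ, the central angle is δ ≈ 1.464 rad (83.9°). The total great-circle distance is δ·R ≈ 1.464 × 6371 ≈ 9328 km, so the target fraction is f = 5100/9328 ≈ 0.547.
Interpolate at f ≈ 0.547 with slerp weights a = sin((1−f)δ)/sin δ ≈ 0.620, b = sin(fδ)/sin δ ≈ 0.722.
p = a·p₁ + b·p₂ ≈ (0.042, 0.628, 0.777); φ = arcsin(p_z) ≈ 50.97°, λ = atan2(p_y, p_x) ≈ 86.22°.

≈ lat 51°, lon 86°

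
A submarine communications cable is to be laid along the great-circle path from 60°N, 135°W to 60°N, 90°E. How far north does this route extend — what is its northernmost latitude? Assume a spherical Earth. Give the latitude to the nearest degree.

The great circle lies in the plane with unit normal n̂ = (p₁ × p₂)/|p₁ × p₂|.
Here n̂_z ≈ -0.216; the vertex latitude is φ_max = arccos|n̂_z| ≈ 77.5°.
Check via Clairaut: cos φ_max = |cos φ₁| · sin C = cos(60.0°)·sin(25.6°) ≈ 0.216, again giving ≈ 77.5°.

≈ 78°N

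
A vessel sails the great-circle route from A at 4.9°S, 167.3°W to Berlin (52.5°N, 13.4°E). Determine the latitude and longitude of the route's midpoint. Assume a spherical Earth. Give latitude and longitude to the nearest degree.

≈ 61°N, 168°W

From cos δ = sin φ₁ sin φ₂ + cos φ₁ cos φ₂ cos Δλ, the central angle is δ ≈ 2.311 rad (132.4°).
Interpolate at f = 1/2 with slerp weights a = sin((1−f)δ)/sin δ ≈ 1.239, b = sin(fδ)/sin δ ≈ 1.239.
p = a·p₁ + b·p₂ ≈ (-0.471, -0.097, 0.877); φ = arcsin(p_z) ≈ 61.29°, λ = atan2(p_y, p_x) ≈ -168.40°.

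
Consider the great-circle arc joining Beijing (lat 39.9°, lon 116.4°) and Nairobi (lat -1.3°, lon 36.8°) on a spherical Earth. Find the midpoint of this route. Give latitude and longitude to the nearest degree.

Convert each endpoint to a unit vector on the sphere (x = cos φ cos λ, y = cos φ sin λ, z = sin φ).
The central angle between the endpoints is δ = arccos(p₁·p₂) ≈ 1.447 rad (82.9°).
Interpolate at f = 1/2 with slerp weights a = sin((1−f)δ)/sin δ ≈ 0.667, b = sin(fδ)/sin δ ≈ 0.667.
p = a·p₁ + b·p₂ ≈ (0.306, 0.858, 0.413); φ = arcsin(p_z) ≈ 24.38°, λ = atan2(p_y, p_x) ≈ 70.34°.

≈ lat 24°, lon 70°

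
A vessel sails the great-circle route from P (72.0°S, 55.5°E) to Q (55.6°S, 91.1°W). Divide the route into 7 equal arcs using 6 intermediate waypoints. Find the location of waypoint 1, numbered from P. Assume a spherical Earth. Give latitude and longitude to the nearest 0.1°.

≈ (78.2°S, 41.2°E)

From cos δ = sin φ₁ sin φ₂ + cos φ₁ cos φ₂ cos Δλ, the central angle is δ ≈ 0.878 rad (50.3°).
Interpolate at f = 1/7 with slerp weights a = sin((1−f)δ)/sin δ ≈ 0.888, b = sin(fδ)/sin δ ≈ 0.163.
p = a·p₁ + b·p₂ ≈ (0.154, 0.134, -0.979); φ = arcsin(p_z) ≈ -78.22°, λ = atan2(p_y, p_x) ≈ 41.16°.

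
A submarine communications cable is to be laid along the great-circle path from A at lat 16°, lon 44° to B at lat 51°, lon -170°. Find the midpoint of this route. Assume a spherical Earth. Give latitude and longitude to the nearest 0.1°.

Convert each endpoint to a unit vector on the sphere (x = cos φ cos λ, y = cos φ sin λ, z = sin φ).
The central angle between the endpoints is δ = arccos(p₁·p₂) ≈ 1.862 rad (106.7°).
Interpolate at f = 1/2 with slerp weights a = sin((1−f)δ)/sin δ ≈ 0.838, b = sin(fδ)/sin δ ≈ 0.838.
p = a·p₁ + b·p₂ ≈ (0.060, 0.468, 0.882); φ = arcsin(p_z) ≈ 61.86°, λ = atan2(p_y, p_x) ≈ 82.68°.

≈ lat 61.9°, lon 82.7°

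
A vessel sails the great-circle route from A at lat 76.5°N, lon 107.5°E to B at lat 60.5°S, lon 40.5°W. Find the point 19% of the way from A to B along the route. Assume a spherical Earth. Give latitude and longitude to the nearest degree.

≈ lat 66°N, lon 3°E

Write both endpoints as unit vectors p₁, p₂ with components (cos φ cos λ, cos φ sin λ, sin φ).
The central angle between the endpoints is δ = arccos(p₁·p₂) ≈ 2.805 rad (160.7°).
Interpolate at f = 0.19 with slerp weights a = sin((1−f)δ)/sin δ ≈ 2.312, b = sin(fδ)/sin δ ≈ 1.537.
p = a·p₁ + b·p₂ ≈ (0.413, 0.023, 0.910); φ = arcsin(p_z) ≈ 65.55°, λ = atan2(p_y, p_x) ≈ 3.21°.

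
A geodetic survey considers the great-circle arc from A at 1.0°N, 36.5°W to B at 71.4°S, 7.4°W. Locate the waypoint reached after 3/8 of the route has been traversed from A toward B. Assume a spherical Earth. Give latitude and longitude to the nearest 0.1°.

From cos δ = sin φ₁ sin φ₂ + cos φ₁ cos φ₂ cos Δλ, the central angle is δ ≈ 1.306 rad (74.8°).
Interpolate at f = 3/8 with slerp weights a = sin((1−f)δ)/sin δ ≈ 0.755, b = sin(fδ)/sin δ ≈ 0.487.
p = a·p₁ + b·p₂ ≈ (0.761, -0.469, -0.449); φ = arcsin(p_z) ≈ -26.66°, λ = atan2(p_y, p_x) ≈ -31.65°.

≈ 26.7°S, 31.6°W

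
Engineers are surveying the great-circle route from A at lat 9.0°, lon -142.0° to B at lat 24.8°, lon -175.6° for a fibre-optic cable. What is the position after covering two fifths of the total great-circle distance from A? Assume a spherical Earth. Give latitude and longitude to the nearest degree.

≈ lat 16°, lon -155°

Convert each endpoint to a unit vector on the sphere (x = cos φ cos λ, y = cos φ sin λ, z = sin φ).
The central angle between the endpoints is δ = arccos(p₁·p₂) ≈ 0.623 rad (35.7°).
Interpolate at f = 2/5 with slerp weights a = sin((1−f)δ)/sin δ ≈ 0.626, b = sin(fδ)/sin δ ≈ 0.423.
p = a·p₁ + b·p₂ ≈ (-0.870, -0.410, 0.275); φ = arcsin(p_z) ≈ 15.97°, λ = atan2(p_y, p_x) ≈ -154.76°.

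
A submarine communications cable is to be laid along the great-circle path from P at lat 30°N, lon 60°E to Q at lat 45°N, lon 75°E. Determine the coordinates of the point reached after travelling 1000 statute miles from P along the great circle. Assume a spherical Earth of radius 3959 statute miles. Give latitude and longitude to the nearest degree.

≈ lat 42°N, lon 71°E

Convert each endpoint to a unit vector on the sphere (x = cos φ cos λ, y = cos φ sin λ, z = sin φ).
The central angle between the endpoints is δ = arccos(p₁·p₂) ≈ 0.333 rad (19.1°). The total great-circle distance is δ·R ≈ 0.333 × 3959 ≈ 1318 mi, so the target fraction is f = 1000/1318 ≈ 0.758.
Interpolate at f ≈ 0.758 with slerp weights a = sin((1−f)δ)/sin δ ≈ 0.246, b = sin(fδ)/sin δ ≈ 0.764.
p = a·p₁ + b·p₂ ≈ (0.246, 0.706, 0.663); φ = arcsin(p_z) ≈ 41.56°, λ = atan2(p_y, p_x) ≈ 70.78°.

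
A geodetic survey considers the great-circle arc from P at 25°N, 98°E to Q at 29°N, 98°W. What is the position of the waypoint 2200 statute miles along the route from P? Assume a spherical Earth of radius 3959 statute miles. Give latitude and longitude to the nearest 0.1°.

≈ 54.7°N, 113.4°E

Write both endpoints as unit vectors p₁, p₂ with components (cos φ cos λ, cos φ sin λ, sin φ).
The central angle between the endpoints is δ = arccos(p₁·p₂) ≈ 2.162 rad (123.9°). The total great-circle distance is δ·R ≈ 2.162 × 3959 ≈ 8558 mi, so the target fraction is f = 2200/8558 ≈ 0.257.
Interpolate at f ≈ 0.257 with slerp weights a = sin((1−f)δ)/sin δ ≈ 1.203, b = sin(fδ)/sin δ ≈ 0.635.
p = a·p₁ + b·p₂ ≈ (-0.229, 0.530, 0.817); φ = arcsin(p_z) ≈ 54.74°, λ = atan2(p_y, p_x) ≈ 113.38°.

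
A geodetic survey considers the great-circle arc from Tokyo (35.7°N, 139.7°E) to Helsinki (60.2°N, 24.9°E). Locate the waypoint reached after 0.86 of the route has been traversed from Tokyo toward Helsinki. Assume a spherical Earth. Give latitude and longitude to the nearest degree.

≈ 65°N, 44°E

From cos δ = sin φ₁ sin φ₂ + cos φ₁ cos φ₂ cos Δλ, the central angle is δ ≈ 1.227 rad (70.3°).
Interpolate at f = 0.86 with slerp weights a = sin((1−f)δ)/sin δ ≈ 0.182, b = sin(fδ)/sin δ ≈ 0.924.
p = a·p₁ + b·p₂ ≈ (0.304, 0.289, 0.908); φ = arcsin(p_z) ≈ 65.21°, λ = atan2(p_y, p_x) ≈ 43.51°.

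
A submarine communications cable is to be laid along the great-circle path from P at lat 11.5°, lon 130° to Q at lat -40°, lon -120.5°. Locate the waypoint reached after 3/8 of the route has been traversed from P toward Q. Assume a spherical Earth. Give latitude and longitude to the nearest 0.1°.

Write both endpoints as unit vectors p₁, p₂ with components (cos φ cos λ, cos φ sin λ, sin φ).
The central angle between the endpoints is δ = arccos(p₁·p₂) ≈ 1.959 rad (112.3°).
Interpolate at f = 3/8 with slerp weights a = sin((1−f)δ)/sin δ ≈ 1.016, b = sin(fδ)/sin δ ≈ 0.724.
p = a·p₁ + b·p₂ ≈ (-0.922, 0.285, -0.263); φ = arcsin(p_z) ≈ -15.25°, λ = atan2(p_y, p_x) ≈ 162.83°.

≈ lat -15.2°, lon 162.8°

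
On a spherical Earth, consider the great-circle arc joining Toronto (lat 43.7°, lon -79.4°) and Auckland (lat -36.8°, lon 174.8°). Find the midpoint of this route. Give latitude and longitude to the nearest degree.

≈ lat 6°, lon -136°

Convert each endpoint to a unit vector on the sphere (x = cos φ cos λ, y = cos φ sin λ, z = sin φ).
The central angle between the endpoints is δ = arccos(p₁·p₂) ≈ 2.179 rad (124.9°).
Interpolate at f = 1/2 with slerp weights a = sin((1−f)δ)/sin δ ≈ 1.080, b = sin(fδ)/sin δ ≈ 1.080.
p = a·p₁ + b·p₂ ≈ (-0.718, -0.689, 0.099); φ = arcsin(p_z) ≈ 5.69°, λ = atan2(p_y, p_x) ≈ -136.16°.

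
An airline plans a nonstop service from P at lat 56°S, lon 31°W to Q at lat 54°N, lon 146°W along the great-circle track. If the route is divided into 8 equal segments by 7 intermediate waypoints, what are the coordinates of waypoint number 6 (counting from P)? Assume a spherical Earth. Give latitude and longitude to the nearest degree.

Write both endpoints as unit vectors p₁, p₂ with components (cos φ cos λ, cos φ sin λ, sin φ).
The central angle between the endpoints is δ = arccos(p₁·p₂) ≈ 2.514 rad (144.1°).
Interpolate at f = 6/8 with slerp weights a = sin((1−f)δ)/sin δ ≈ 1.002, b = sin(fδ)/sin δ ≈ 1.620.
p = a·p₁ + b·p₂ ≈ (-0.309, -0.821, 0.480); φ = arcsin(p_z) ≈ 28.69°, λ = atan2(p_y, p_x) ≈ -110.64°.

≈ lat 29°N, lon 111°W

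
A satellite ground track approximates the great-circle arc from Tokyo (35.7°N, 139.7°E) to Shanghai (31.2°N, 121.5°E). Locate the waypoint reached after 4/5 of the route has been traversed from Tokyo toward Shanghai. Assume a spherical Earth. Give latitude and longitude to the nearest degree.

≈ 32°N, 125°E

Write both endpoints as unit vectors p₁, p₂ with components (cos φ cos λ, cos φ sin λ, sin φ).
The central angle between the endpoints is δ = arccos(p₁·p₂) ≈ 0.276 rad (15.8°).
Interpolate at f = 4/5 with slerp weights a = sin((1−f)δ)/sin δ ≈ 0.202, b = sin(fδ)/sin δ ≈ 0.804.
p = a·p₁ + b·p₂ ≈ (-0.485, 0.692, 0.534); φ = arcsin(p_z) ≈ 32.31°, λ = atan2(p_y, p_x) ≈ 124.98°.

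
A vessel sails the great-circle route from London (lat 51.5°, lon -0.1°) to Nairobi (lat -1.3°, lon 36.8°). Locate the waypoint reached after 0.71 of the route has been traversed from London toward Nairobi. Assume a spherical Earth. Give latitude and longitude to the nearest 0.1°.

Convert each endpoint to a unit vector on the sphere (x = cos φ cos λ, y = cos φ sin λ, z = sin φ).
The central angle between the endpoints is δ = arccos(p₁·p₂) ≈ 1.070 rad (61.3°).
Interpolate at f = 0.71 with slerp weights a = sin((1−f)δ)/sin δ ≈ 0.348, b = sin(fδ)/sin δ ≈ 0.785.
p = a·p₁ + b·p₂ ≈ (0.845, 0.470, 0.255); φ = arcsin(p_z) ≈ 14.75°, λ = atan2(p_y, p_x) ≈ 29.07°.

≈ lat 14.8°, lon 29.1°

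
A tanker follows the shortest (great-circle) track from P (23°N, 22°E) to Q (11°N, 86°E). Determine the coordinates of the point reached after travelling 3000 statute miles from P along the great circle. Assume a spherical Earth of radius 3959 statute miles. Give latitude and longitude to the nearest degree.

Convert each endpoint to a unit vector on the sphere (x = cos φ cos λ, y = cos φ sin λ, z = sin φ).
The central angle between the endpoints is δ = arccos(p₁·p₂) ≈ 1.081 rad (61.9°). The total great-circle distance is δ·R ≈ 1.081 × 3959 ≈ 4279 mi, so the target fraction is f = 3000/4279 ≈ 0.701.
Interpolate at f ≈ 0.701 with slerp weights a = sin((1−f)δ)/sin δ ≈ 0.360, b = sin(fδ)/sin δ ≈ 0.779.
p = a·p₁ + b·p₂ ≈ (0.360, 0.887, 0.289); φ = arcsin(p_z) ≈ 16.81°, λ = atan2(p_y, p_x) ≈ 67.89°.

≈ (17°N, 68°E)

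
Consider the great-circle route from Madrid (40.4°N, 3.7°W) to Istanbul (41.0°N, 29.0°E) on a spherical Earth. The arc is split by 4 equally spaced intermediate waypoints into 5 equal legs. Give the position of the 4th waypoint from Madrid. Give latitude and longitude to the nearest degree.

Write both endpoints as unit vectors p₁, p₂ with components (cos φ cos λ, cos φ sin λ, sin φ).
The central angle between the endpoints is δ = arccos(p₁·p₂) ≈ 0.430 rad (24.7°).
Interpolate at f = 4/5 with slerp weights a = sin((1−f)δ)/sin δ ≈ 0.206, b = sin(fδ)/sin δ ≈ 0.809.
p = a·p₁ + b·p₂ ≈ (0.691, 0.286, 0.664); φ = arcsin(p_z) ≈ 41.63°, λ = atan2(p_y, p_x) ≈ 22.49°.

≈ (42°N, 22°E)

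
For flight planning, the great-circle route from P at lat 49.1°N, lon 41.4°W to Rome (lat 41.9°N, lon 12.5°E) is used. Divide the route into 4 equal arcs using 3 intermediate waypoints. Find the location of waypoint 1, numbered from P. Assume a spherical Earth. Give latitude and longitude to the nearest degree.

Write both endpoints as unit vectors p₁, p₂ with components (cos φ cos λ, cos φ sin λ, sin φ).
The central angle between the endpoints is δ = arccos(p₁·p₂) ≈ 0.657 rad (37.6°).
Interpolate at f = 1/4 with slerp weights a = sin((1−f)δ)/sin δ ≈ 0.775, b = sin(fδ)/sin δ ≈ 0.268.
p = a·p₁ + b·p₂ ≈ (0.575, -0.292, 0.764); φ = arcsin(p_z) ≈ 49.84°, λ = atan2(p_y, p_x) ≈ -26.94°.

≈ lat 50°N, lon 27°W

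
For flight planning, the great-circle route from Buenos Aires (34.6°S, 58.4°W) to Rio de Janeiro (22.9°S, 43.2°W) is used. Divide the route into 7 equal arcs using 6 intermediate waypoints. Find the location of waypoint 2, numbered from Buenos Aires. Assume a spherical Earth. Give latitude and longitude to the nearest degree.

≈ 31°S, 54°W

Write both endpoints as unit vectors p₁, p₂ with components (cos φ cos λ, cos φ sin λ, sin φ).
The central angle between the endpoints is δ = arccos(p₁·p₂) ≈ 0.309 rad (17.7°).
Interpolate at f = 2/7 with slerp weights a = sin((1−f)δ)/sin δ ≈ 0.720, b = sin(fδ)/sin δ ≈ 0.290.
p = a·p₁ + b·p₂ ≈ (0.505, -0.688, -0.522); φ = arcsin(p_z) ≈ -31.44°, λ = atan2(p_y, p_x) ≈ -53.69°.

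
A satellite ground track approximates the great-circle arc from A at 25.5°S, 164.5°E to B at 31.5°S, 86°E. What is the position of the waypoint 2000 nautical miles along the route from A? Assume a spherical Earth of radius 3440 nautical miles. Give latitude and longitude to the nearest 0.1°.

Convert each endpoint to a unit vector on the sphere (x = cos φ cos λ, y = cos φ sin λ, z = sin φ).
The central angle between the endpoints is δ = arccos(p₁·p₂) ≈ 1.183 rad (67.8°). The total great-circle distance is δ·R ≈ 1.183 × 3440 ≈ 4069 nmi, so the target fraction is f = 2000/4069 ≈ 0.492.
Interpolate at f ≈ 0.492 with slerp weights a = sin((1−f)δ)/sin δ ≈ 0.611, b = sin(fδ)/sin δ ≈ 0.593.
p = a·p₁ + b·p₂ ≈ (-0.496, 0.652, -0.573); φ = arcsin(p_z) ≈ -34.97°, λ = atan2(p_y, p_x) ≈ 127.28°.

≈ 35.0°S, 127.3°E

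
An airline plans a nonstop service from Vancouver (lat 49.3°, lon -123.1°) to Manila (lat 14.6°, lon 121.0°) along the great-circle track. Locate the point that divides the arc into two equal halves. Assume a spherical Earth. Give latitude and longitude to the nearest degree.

The haversine formula gives a central angle δ ≈ 1.655 rad (94.8°) between the endpoints.
Interpolate at f = 1/2 with slerp weights a = sin((1−f)δ)/sin δ ≈ 0.739, b = sin(fδ)/sin δ ≈ 0.739.
p = a·p₁ + b·p₂ ≈ (-0.632, 0.209, 0.747); φ = arcsin(p_z) ≈ 48.29°, λ = atan2(p_y, p_x) ≈ 161.66°.

≈ lat 48°, lon 162°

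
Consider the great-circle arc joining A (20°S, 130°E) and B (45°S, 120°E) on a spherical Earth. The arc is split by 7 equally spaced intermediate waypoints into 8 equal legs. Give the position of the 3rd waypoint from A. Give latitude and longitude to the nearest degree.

The haversine formula gives a central angle δ ≈ 0.460 rad (26.3°) between the endpoints.
Interpolate at f = 3/8 with slerp weights a = sin((1−f)δ)/sin δ ≈ 0.639, b = sin(fδ)/sin δ ≈ 0.387.
p = a·p₁ + b·p₂ ≈ (-0.522, 0.697, -0.492); φ = arcsin(p_z) ≈ -29.46°, λ = atan2(p_y, p_x) ≈ 126.87°.

≈ (29°S, 127°E)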